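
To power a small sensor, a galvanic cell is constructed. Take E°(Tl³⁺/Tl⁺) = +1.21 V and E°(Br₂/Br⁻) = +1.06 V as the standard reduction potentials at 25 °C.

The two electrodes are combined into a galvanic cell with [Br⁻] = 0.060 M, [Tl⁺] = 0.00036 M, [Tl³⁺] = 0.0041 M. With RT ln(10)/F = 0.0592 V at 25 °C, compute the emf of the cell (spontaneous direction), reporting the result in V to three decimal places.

Tl³⁺/Tl⁺ is the cathode (higher E°), Br₂/Br⁻ the anode: E°cell = +1.21 − (+1.06) = +0.15 V, n = 2.
Overall: Tl³⁺(aq) + 2 Br⁻(aq) → Tl⁺(aq) + Br₂(l)
Q = [Tl⁺] / ([Tl³⁺]·[Br⁻]^2); log Q = 1.387.
E = E° − (0.0592/n) log Q = +0.15 − (0.0592/2)(1.387) = +0.109 V.

+0.109 V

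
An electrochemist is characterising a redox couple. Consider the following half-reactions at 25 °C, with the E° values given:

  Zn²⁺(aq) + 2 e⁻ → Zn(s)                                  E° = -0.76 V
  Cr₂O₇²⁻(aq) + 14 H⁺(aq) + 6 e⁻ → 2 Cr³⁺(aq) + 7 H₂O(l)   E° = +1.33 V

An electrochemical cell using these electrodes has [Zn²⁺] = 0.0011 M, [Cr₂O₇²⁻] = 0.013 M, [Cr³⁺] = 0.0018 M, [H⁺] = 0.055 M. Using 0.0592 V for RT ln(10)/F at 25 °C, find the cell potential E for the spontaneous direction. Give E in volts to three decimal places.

Cr₂O₇²⁻/Cr³⁺ is the cathode (higher E°), Zn²⁺/Zn the anode: E°cell = +1.33 − (-0.76) = +2.09 V, n = 6.
Overall: Cr₂O₇²⁻(aq) + 14 H⁺(aq) + 3 Zn(s) → 2 Cr³⁺(aq) + 7 H₂O(l) + 3 Zn²⁺(aq)
Q = [Cr³⁺]^2·[Zn²⁺]^3 / ([Cr₂O₇²⁻]·[H⁺]^14); log Q = 5.156.
E = E° − (0.0592/n) log Q = +2.09 − (0.0592/6)(5.156) = +2.039 V.

+2.039 V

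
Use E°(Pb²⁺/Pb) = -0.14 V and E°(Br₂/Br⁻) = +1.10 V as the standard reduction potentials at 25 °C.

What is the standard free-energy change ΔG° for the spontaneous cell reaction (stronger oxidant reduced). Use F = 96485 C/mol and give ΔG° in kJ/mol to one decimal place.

Br₂/Br⁻ (E° = +1.10 V) is the cathode; Pb²⁺/Pb (E° = -0.14 V) is the anode, so E°cell = +1.24 V.
Balancing electrons gives n = 2 (lcm of 2 and 2).
ΔG° = −nFE° = −(2)(96485)(+1.24) = -239,283 J = -239.3 kJ/mol.

-239.3 kJ/mol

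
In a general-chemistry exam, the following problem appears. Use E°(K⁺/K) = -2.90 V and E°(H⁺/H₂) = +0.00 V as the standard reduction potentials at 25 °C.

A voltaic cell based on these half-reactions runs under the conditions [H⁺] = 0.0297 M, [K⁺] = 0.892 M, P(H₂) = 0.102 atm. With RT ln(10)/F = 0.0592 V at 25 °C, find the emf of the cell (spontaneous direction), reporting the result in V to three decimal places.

+2.842 V

H⁺/H₂ is the cathode (higher E°), K⁺/K the anode: E°cell = +0.00 − (-2.90) = +2.90 V, n = 2.
Overall: 2 H⁺(aq) + 2 K(s) → H₂(g) + 2 K⁺(aq)
Q = P(H₂)·[K⁺]^2 / ([H⁺]^2); log Q = 1.964.
E = E° − (0.0592/n) log Q = +2.90 − (0.0592/2)(1.964) = +2.842 V.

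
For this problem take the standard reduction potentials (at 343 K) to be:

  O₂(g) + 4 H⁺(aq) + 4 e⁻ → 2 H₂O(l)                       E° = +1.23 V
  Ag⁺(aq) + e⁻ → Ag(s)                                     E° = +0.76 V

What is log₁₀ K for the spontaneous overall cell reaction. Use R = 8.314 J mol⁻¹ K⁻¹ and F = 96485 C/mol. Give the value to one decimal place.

27.6

Cathode: O₂/H₂O; anode: Ag⁺/Ag. E°cell = (+1.23) − (+0.76) = +0.47 V, with n = 4.
ΔG° = −nFE° = −RT ln K, so ln K = nFE°/(RT) = (4)(96485)(+0.47) / ((8.314)(343)) = 63.608.
log₁₀ K = 63.608 / ln 10 = 27.6.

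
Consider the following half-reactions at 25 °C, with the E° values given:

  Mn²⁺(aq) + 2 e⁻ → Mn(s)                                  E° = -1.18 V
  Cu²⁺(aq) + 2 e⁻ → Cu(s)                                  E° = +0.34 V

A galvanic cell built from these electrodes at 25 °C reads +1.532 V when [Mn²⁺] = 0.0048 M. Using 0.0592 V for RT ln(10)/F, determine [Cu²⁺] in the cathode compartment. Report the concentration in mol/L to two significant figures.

Cu²⁺/Cu is the cathode, Mn²⁺/Mn the anode: E°cell = +1.52 V, n = 2.
Overall reaction: Cu²⁺(aq) + Mn(s) → Cu(s) + Mn²⁺(aq); Q = [Mn²⁺]^1/[Cu²⁺]^1.
From E = E° − (0.0592/n) log Q: log Q = (E° − E)·n/0.0592 = (+1.52 − (+1.532))·2/0.0592 = -0.4054.
So 1·log[Cu²⁺] = 1·log(0.0048) − log Q = -2.3188 − (-0.4054) = -1.9134; [Cu²⁺] = 10^(-1.9134) ≈ 0.012 M.

0.012 M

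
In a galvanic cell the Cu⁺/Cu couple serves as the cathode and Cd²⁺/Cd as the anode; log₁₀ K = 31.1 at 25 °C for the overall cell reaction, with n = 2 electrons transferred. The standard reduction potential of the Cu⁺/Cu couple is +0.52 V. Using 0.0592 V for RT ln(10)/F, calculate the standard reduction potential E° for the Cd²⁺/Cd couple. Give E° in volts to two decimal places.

E°cell = (0.0592/n)·log K = (0.0592/2)(31.1) = +0.921 V.
Since Cu⁺/Cu is the cathode and Cd²⁺/Cd the anode, E°cell = E°(Cu⁺/Cu) − E°(Cd²⁺/Cd).
So E°(Cd²⁺/Cd) = E°(Cu⁺/Cu) − E°cell = (+0.52) − (+0.921) = -0.40 V.

-0.40 V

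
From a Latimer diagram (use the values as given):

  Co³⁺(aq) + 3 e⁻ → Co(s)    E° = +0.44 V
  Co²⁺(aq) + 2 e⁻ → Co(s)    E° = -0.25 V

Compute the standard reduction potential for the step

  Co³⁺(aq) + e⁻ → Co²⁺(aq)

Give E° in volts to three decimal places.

+1.820 V

Sequential free energies add, so n₃E°₃ = n₁E°₁ + n₂E°₂.
With n₃ = 3, and the known step contributing 2×(-0.25) V, the unknown satisfies 1·E° = 3×(+0.44) − 2×(-0.25) = +1.820.
E° = +1.820 / 1 = +1.820 V.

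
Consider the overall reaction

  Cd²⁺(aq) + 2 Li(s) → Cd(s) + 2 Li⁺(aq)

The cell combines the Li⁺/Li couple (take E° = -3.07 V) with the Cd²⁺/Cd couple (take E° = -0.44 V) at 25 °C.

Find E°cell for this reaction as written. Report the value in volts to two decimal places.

+2.63 V

The Cd²⁺/Cd couple has the higher reduction potential, so it is the cathode; Li⁺/Li is oxidised at the anode.
E°cell = E°(cathode) − E°(anode) = (-0.44) − (-3.07) = +2.63 V.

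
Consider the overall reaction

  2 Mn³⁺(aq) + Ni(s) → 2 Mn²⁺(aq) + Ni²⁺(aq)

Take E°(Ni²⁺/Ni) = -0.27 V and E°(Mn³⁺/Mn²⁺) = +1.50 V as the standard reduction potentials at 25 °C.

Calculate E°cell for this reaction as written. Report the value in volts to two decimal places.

The Mn³⁺/Mn²⁺ couple has the higher reduction potential, so it is the cathode; Ni²⁺/Ni is oxidised at the anode.
E°cell = E°(cathode) − E°(anode) = (+1.50) − (-0.27) = +1.77 V.

+1.77 V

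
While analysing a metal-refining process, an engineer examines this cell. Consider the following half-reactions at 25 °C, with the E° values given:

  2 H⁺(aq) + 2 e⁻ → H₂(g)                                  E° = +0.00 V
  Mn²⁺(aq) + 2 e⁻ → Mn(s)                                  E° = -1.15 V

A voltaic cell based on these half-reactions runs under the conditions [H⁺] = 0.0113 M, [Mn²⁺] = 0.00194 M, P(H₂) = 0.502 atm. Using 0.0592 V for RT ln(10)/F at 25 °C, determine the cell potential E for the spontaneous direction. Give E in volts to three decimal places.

H⁺/H₂ is the cathode (higher E°), Mn²⁺/Mn the anode: E°cell = +0.00 − (-1.15) = +1.15 V, n = 2.
Overall: 2 H⁺(aq) + Mn(s) → H₂(g) + Mn²⁺(aq)
Q = P(H₂)·[Mn²⁺] / ([H⁺]^2); log Q = 0.882.
E = E° − (0.0592/n) log Q = +1.15 − (0.0592/2)(0.882) = +1.124 V.

+1.124 V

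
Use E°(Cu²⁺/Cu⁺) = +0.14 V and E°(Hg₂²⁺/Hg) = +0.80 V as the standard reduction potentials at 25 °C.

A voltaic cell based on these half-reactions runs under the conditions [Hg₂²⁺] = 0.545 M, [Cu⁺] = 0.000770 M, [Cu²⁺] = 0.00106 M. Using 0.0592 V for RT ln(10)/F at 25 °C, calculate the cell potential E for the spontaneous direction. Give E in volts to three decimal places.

+0.644 V

Hg₂²⁺/Hg is the cathode (higher E°), Cu²⁺/Cu⁺ the anode: E°cell = +0.80 − (+0.14) = +0.66 V, n = 2.
Overall: Hg₂²⁺(aq) + 2 Cu⁺(aq) → 2 Hg(l) + 2 Cu²⁺(aq)
Q = [Cu²⁺]^2 / ([Hg₂²⁺]·[Cu⁺]^2); log Q = 0.541.
E = E° − (0.0592/n) log Q = +0.66 − (0.0592/2)(0.541) = +0.644 V.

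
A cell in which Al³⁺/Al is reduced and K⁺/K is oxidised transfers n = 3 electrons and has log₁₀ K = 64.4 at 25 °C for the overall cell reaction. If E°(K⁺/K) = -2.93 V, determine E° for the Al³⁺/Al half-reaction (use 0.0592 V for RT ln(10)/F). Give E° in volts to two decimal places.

E°cell = (0.0592/n)·log K = (0.0592/3)(64.4) = +1.271 V.
Since Al³⁺/Al is the cathode and K⁺/K the anode, E°cell = E°(Al³⁺/Al) − E°(K⁺/K).
So E°(Al³⁺/Al) = E°cell + E°(K⁺/K) = +1.271 + (-2.93) = -1.66 V.

-1.66 V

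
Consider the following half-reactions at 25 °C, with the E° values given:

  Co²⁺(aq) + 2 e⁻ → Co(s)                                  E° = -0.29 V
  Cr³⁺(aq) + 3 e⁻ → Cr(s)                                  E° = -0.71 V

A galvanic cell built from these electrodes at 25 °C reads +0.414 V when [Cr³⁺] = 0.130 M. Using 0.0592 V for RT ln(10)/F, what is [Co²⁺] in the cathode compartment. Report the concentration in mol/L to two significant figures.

Co²⁺/Co is the cathode, Cr³⁺/Cr the anode: E°cell = +0.42 V, n = 6.
Overall reaction: 3 Co²⁺(aq) + 2 Cr(s) → 3 Co(s) + 2 Cr³⁺(aq); Q = [Cr³⁺]^2/[Co²⁺]^3.
From E = E° − (0.0592/n) log Q: log Q = (E° − E)·n/0.0592 = (+0.42 − (+0.414))·6/0.0592 = 0.6081.
So 3·log[Co²⁺] = 2·log(0.13) − log Q = -1.7721 − (0.6081) = -2.3802; log[Co²⁺] = -2.3802 / 3 = -0.7934; [Co²⁺] = 10^(-0.7934) ≈ 0.16 M.

0.16 M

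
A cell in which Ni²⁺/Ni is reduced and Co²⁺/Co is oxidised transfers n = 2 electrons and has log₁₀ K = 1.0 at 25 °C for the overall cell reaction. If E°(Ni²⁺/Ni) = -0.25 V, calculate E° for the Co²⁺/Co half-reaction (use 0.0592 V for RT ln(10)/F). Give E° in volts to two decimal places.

-0.28 V

E°cell = (0.0592/n)·log K = (0.0592/2)(1.0) = +0.030 V.
Since Ni²⁺/Ni is the cathode and Co²⁺/Co the anode, E°cell = E°(Ni²⁺/Ni) − E°(Co²⁺/Co).
So E°(Co²⁺/Co) = E°(Ni²⁺/Ni) − E°cell = (-0.25) − (+0.030) = -0.28 V.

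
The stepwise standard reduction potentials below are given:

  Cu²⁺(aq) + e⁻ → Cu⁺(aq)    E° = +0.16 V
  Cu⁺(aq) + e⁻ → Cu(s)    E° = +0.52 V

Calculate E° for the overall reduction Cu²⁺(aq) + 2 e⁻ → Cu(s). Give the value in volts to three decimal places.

+0.340 V

Adding the free-energy changes (−nFE°) of the two steps gives −n₃FE°₃ = −n₁FE°₁ − n₂FE°₂.
E°₃ = (1×+0.16 + 1×+0.52) / 2 = (+0.680) / 2 = +0.340 V.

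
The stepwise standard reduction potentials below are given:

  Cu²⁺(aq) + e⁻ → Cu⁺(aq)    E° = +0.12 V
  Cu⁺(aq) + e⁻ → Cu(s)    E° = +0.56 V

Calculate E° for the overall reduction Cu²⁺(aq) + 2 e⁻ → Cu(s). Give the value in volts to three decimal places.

+0.340 V

Since ΔG° = −nFE° is additive over sequential reductions, n₃E°₃ = n₁E°₁ + n₂E°₂.
E°₃ = (1×+0.12 + 1×+0.56) / 2 = (+0.680) / 2 = +0.340 V.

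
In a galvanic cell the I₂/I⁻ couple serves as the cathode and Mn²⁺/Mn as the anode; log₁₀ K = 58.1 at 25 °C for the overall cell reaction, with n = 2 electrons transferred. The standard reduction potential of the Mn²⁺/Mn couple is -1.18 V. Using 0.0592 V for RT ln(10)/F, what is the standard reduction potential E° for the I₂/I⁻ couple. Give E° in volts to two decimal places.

+0.54 V

E°cell = (0.0592/n)·log K = (0.0592/2)(58.1) = +1.720 V.
Since I₂/I⁻ is the cathode and Mn²⁺/Mn the anode, E°cell = E°(I₂/I⁻) − E°(Mn²⁺/Mn).
So E°(I₂/I⁻) = E°cell + E°(Mn²⁺/Mn) = +1.720 + (-1.18) = +0.54 V.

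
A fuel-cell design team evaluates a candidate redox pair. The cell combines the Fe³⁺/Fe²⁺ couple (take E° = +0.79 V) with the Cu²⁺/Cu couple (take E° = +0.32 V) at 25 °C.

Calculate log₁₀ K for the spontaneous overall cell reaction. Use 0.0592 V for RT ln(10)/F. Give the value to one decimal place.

15.9

Cathode: Fe³⁺/Fe²⁺; anode: Cu²⁺/Cu. E°cell = +0.47 V, n = 2.
log K = nE°cell / 0.0592 = (2)(+0.47) / 0.0592 = 15.9.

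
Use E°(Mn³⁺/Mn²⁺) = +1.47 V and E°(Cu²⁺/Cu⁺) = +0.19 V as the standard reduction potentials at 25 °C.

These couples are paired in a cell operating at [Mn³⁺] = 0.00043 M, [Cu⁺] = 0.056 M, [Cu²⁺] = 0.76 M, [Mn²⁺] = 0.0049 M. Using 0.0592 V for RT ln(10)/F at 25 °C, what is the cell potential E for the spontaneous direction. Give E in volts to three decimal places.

+1.150 V

Mn³⁺/Mn²⁺ is the cathode (higher E°), Cu²⁺/Cu⁺ the anode: E°cell = +1.47 − (+0.19) = +1.28 V, n = 1.
Overall: Mn³⁺(aq) + Cu⁺(aq) → Mn²⁺(aq) + Cu²⁺(aq)
Q = [Mn²⁺]·[Cu²⁺] / ([Mn³⁺]·[Cu⁺]); log Q = 2.189.
E = E° − (0.0592/n) log Q = +1.28 − (0.0592/1)(2.189) = +1.150 V.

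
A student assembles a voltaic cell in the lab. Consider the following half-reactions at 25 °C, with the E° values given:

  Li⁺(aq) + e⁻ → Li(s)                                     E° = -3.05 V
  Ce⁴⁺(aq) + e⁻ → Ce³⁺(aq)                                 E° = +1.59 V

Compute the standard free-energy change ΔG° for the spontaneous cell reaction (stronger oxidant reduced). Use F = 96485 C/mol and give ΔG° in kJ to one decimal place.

Ce⁴⁺/Ce³⁺ (E° = +1.59 V) is the cathode; Li⁺/Li (E° = -3.05 V) is the anode, so E°cell = +4.64 V.
Balancing electrons gives n = 1 (lcm of 1 and 1).
ΔG° = −nFE° = −(1)(96485)(+4.64) = -447,690 J = -447.7 kJ.

-447.7 kJ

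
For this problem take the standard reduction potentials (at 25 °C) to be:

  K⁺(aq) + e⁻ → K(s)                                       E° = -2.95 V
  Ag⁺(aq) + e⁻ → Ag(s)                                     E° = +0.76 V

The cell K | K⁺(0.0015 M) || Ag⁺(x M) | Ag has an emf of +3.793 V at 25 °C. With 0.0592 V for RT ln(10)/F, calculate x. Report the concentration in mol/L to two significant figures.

Ag⁺/Ag is the cathode, K⁺/K the anode: E°cell = +3.71 V, n = 1.
Overall reaction: Ag⁺(aq) + K(s) → Ag(s) + K⁺(aq); Q = [K⁺]^1/[Ag⁺]^1.
From E = E° − (0.0592/n) log Q: log Q = (E° − E)·n/0.0592 = (+3.71 − (+3.793))·1/0.0592 = -1.4020.
So 1·log[Ag⁺] = 1·log(0.0015) − log Q = -2.8239 − (-1.4020) = -1.4219; [Ag⁺] = 10^(-1.4219) ≈ 0.038 M.

0.038 M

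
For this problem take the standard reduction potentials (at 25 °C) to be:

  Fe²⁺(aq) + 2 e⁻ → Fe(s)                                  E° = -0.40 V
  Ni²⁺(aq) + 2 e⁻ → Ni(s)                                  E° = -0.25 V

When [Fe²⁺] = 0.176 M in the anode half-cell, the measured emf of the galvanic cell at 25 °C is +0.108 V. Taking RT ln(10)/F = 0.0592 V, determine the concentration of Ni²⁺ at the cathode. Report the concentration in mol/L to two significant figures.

0.0067 M

Ni²⁺/Ni is the cathode, Fe²⁺/Fe the anode: E°cell = +0.15 V, n = 2.
Overall reaction: Ni²⁺(aq) + Fe(s) → Ni(s) + Fe²⁺(aq); Q = [Fe²⁺]^1/[Ni²⁺]^1.
From E = E° − (0.0592/n) log Q: log Q = (E° − E)·n/0.0592 = (+0.15 − (+0.108))·2/0.0592 = 1.4189.
So 1·log[Ni²⁺] = 1·log(0.176) − log Q = -0.7545 − (1.4189) = -2.1734; [Ni²⁺] = 10^(-2.1734) ≈ 0.0067 M.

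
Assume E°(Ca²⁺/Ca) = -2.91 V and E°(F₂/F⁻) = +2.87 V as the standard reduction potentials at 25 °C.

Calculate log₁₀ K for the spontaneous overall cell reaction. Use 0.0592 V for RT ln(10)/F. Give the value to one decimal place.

Cathode: F₂/F⁻; anode: Ca²⁺/Ca. E°cell = +5.78 V, n = 2.
log K = nE°cell / 0.0592 = (2)(+5.78) / 0.0592 = 195.3.

195.3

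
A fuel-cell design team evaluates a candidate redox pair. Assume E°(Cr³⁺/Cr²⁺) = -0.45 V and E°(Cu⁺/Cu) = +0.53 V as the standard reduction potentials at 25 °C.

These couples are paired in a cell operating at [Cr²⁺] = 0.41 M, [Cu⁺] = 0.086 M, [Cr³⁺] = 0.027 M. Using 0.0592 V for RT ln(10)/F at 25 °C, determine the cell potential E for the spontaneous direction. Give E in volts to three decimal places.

Cu⁺/Cu is the cathode (higher E°), Cr³⁺/Cr²⁺ the anode: E°cell = +0.53 − (-0.45) = +0.98 V, n = 1.
Overall: Cu⁺(aq) + Cr²⁺(aq) → Cu(s) + Cr³⁺(aq)
Q = [Cr³⁺] / ([Cu⁺]·[Cr²⁺]); log Q = -0.116.
E = E° − (0.0592/n) log Q = +0.98 − (0.0592/1)(-0.116) = +0.987 V.

+0.987 V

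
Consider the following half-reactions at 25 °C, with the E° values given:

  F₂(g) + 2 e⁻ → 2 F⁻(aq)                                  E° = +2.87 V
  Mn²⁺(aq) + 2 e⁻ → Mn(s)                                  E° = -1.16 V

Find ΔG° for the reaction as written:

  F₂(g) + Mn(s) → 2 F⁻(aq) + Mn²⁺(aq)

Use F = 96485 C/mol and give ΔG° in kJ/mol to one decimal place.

As written, F₂/F⁻ is reduced (cathode) and Mn²⁺/Mn is oxidised (anode), so E°cell = (+2.87) − (-1.16) = +4.03 V.
Balancing electrons gives n = 2.
ΔG° = −nFE° = −(2)(96485)(+4.03) = -777,669 J = -777.7 kJ/mol.

-777.7 kJ/mol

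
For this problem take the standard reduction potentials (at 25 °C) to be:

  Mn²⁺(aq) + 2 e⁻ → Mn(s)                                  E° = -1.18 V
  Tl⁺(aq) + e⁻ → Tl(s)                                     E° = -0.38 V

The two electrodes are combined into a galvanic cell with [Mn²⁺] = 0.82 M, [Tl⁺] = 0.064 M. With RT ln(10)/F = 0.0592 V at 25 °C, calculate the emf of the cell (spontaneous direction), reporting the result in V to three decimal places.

+0.732 V

Tl⁺/Tl is the cathode (higher E°), Mn²⁺/Mn the anode: E°cell = -0.38 − (-1.18) = +0.80 V, n = 2.
Overall: 2 Tl⁺(aq) + Mn(s) → 2 Tl(s) + Mn²⁺(aq)
Q = [Mn²⁺] / ([Tl⁺]^2); log Q = 2.301.
E = E° − (0.0592/n) log Q = +0.80 − (0.0592/2)(2.301) = +0.732 V.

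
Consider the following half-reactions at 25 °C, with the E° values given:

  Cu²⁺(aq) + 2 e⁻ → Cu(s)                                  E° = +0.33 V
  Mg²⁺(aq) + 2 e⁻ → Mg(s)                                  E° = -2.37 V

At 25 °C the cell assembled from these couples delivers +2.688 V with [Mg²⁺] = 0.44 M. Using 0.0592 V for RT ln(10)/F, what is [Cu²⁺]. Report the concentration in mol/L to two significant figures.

Cu²⁺/Cu is the cathode, Mg²⁺/Mg the anode: E°cell = +2.70 V, n = 2.
Overall reaction: Cu²⁺(aq) + Mg(s) → Cu(s) + Mg²⁺(aq); Q = [Mg²⁺]^1/[Cu²⁺]^1.
From E = E° − (0.0592/n) log Q: log Q = (E° − E)·n/0.0592 = (+2.70 − (+2.688))·2/0.0592 = 0.4054.
So 1·log[Cu²⁺] = 1·log(0.44) − log Q = -0.3565 − (0.4054) = -0.7619; [Cu²⁺] = 10^(-0.7619) ≈ 0.17 M.

0.17 M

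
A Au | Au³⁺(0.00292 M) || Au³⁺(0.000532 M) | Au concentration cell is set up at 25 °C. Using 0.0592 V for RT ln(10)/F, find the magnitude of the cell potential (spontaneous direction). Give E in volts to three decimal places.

+0.015 V

For a concentration cell E°cell = 0. The 0.00292 M side is the cathode (reduction is favoured where [Au³⁺] is higher).
With n = 3, E = −(0.0592/3) log([Au³⁺]ₐₙ/[Au³⁺]꜀ₐₜ) = −(0.0592/3) log(0.000532/0.00292) = −(0.0592/3)(-0.739) = +0.015 V.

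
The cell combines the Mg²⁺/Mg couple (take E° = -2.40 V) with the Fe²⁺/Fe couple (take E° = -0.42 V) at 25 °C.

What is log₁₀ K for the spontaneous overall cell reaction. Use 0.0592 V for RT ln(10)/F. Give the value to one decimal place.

66.9

Cathode: Fe²⁺/Fe; anode: Mg²⁺/Mg. E°cell = +1.98 V, n = 2.
log K = nE°cell / 0.0592 = (2)(+1.98) / 0.0592 = 66.9.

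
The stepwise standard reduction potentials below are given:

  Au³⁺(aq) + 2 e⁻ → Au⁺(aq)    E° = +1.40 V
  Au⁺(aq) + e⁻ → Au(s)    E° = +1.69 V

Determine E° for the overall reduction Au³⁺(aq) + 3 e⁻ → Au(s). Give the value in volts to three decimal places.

+1.497 V

Since ΔG° = −nFE° is additive over sequential reductions, n₃E°₃ = n₁E°₁ + n₂E°₂.
E°₃ = (2×+1.40 + 1×+1.69) / 3 = (+4.490) / 3 = +1.497 V.
E° values themselves are not directly additive — weighting by electron count is essential.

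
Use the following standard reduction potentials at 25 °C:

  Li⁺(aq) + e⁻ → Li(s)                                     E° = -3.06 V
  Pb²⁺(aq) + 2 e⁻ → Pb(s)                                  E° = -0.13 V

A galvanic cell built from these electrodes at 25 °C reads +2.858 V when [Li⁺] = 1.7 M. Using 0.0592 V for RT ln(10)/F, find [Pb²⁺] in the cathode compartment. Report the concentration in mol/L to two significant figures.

Pb²⁺/Pb is the cathode, Li⁺/Li the anode: E°cell = +2.93 V, n = 2.
Overall reaction: Pb²⁺(aq) + 2 Li(s) → Pb(s) + 2 Li⁺(aq); Q = [Li⁺]^2/[Pb²⁺]^1.
From E = E° − (0.0592/n) log Q: log Q = (E° − E)·n/0.0592 = (+2.93 − (+2.858))·2/0.0592 = 2.4324.
So 1·log[Pb²⁺] = 2·log(1.7) − log Q = 0.4609 − (2.4324) = -1.9715; [Pb²⁺] = 10^(-1.9715) ≈ 0.011 M.

0.011 M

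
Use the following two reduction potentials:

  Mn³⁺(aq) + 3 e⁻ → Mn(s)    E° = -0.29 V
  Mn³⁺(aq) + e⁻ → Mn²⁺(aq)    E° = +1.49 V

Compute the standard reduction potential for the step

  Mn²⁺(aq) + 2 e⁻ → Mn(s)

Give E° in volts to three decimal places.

-1.180 V

Sequential free energies add, so n₃E°₃ = n₁E°₁ + n₂E°₂.
With n₃ = 3, and the known step contributing 1×(+1.49) V, the unknown satisfies 2·E° = 3×(-0.29) − 1×(+1.49) = -2.360.
E° = -2.360 / 2 = -1.180 V.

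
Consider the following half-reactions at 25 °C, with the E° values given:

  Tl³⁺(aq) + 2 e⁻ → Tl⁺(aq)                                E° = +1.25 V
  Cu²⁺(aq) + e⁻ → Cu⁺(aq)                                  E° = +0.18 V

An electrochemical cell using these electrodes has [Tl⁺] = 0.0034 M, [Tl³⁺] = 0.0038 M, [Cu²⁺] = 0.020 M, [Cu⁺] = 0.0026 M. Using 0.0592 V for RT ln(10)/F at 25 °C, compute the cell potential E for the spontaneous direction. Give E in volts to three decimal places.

+1.019 V

Tl³⁺/Tl⁺ is the cathode (higher E°), Cu²⁺/Cu⁺ the anode: E°cell = +1.25 − (+0.18) = +1.07 V, n = 2.
Overall: Tl³⁺(aq) + 2 Cu⁺(aq) → Tl⁺(aq) + 2 Cu²⁺(aq)
Q = [Tl⁺]·[Cu²⁺]^2 / ([Tl³⁺]·[Cu⁺]^2); log Q = 1.724.
E = E° − (0.0592/n) log Q = +1.07 − (0.0592/2)(1.724) = +1.019 V.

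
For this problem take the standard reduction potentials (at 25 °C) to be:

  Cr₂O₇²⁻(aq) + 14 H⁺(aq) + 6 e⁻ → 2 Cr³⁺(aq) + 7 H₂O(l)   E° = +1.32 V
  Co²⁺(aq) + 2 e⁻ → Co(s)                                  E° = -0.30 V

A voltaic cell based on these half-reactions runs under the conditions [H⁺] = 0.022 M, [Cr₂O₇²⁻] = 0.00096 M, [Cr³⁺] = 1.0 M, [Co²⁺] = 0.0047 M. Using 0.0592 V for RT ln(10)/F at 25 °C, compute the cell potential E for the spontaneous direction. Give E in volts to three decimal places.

+1.430 V

Cr₂O₇²⁻/Cr³⁺ is the cathode (higher E°), Co²⁺/Co the anode: E°cell = +1.32 − (-0.30) = +1.62 V, n = 6.
Overall: Cr₂O₇²⁻(aq) + 14 H⁺(aq) + 3 Co(s) → 2 Cr³⁺(aq) + 7 H₂O(l) + 3 Co²⁺(aq)
Q = [Cr³⁺]^2·[Co²⁺]^3 / ([Cr₂O₇²⁻]·[H⁺]^14); log Q = 19.240.
E = E° − (0.0592/n) log Q = +1.62 − (0.0592/6)(19.240) = +1.430 V.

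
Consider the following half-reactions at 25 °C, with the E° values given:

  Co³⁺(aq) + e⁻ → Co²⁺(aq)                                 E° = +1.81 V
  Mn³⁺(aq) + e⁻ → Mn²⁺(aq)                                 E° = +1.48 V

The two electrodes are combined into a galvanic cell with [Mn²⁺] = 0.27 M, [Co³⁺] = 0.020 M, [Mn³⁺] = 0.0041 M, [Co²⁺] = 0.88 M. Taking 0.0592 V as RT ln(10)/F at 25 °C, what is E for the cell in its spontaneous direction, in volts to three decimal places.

+0.340 V

Co³⁺/Co²⁺ is the cathode (higher E°), Mn³⁺/Mn²⁺ the anode: E°cell = +1.81 − (+1.48) = +0.33 V, n = 1.
Overall: Co³⁺(aq) + Mn²⁺(aq) → Co²⁺(aq) + Mn³⁺(aq)
Q = [Co²⁺]·[Mn³⁺] / ([Co³⁺]·[Mn²⁺]); log Q = -0.175.
E = E° − (0.0592/n) log Q = +0.33 − (0.0592/1)(-0.175) = +0.340 V.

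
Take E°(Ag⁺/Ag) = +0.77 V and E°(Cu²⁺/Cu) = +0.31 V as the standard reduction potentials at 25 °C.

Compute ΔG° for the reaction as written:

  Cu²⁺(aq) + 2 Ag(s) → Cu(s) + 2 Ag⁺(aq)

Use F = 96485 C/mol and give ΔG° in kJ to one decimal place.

+88.8 kJ

As written, Cu²⁺/Cu is reduced (cathode) and Ag⁺/Ag is oxidised (anode), so E°cell = (+0.31) − (+0.77) = -0.46 V.
Balancing electrons gives n = 2.
ΔG° = −nFE° = −(2)(96485)(-0.46) = 88,766 J = +88.8 kJ.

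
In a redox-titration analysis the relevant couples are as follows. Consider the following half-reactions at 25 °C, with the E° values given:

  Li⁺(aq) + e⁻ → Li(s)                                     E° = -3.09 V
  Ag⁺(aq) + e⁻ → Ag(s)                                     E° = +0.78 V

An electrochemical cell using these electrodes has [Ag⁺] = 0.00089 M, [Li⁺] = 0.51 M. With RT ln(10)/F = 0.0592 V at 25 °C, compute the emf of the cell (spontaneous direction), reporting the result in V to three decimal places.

Ag⁺/Ag is the cathode (higher E°), Li⁺/Li the anode: E°cell = +0.78 − (-3.09) = +3.87 V, n = 1.
Overall: Ag⁺(aq) + Li(s) → Ag(s) + Li⁺(aq)
Q = [Li⁺] / ([Ag⁺]); log Q = 2.758.
E = E° − (0.0592/n) log Q = +3.87 − (0.0592/1)(2.758) = +3.707 V.

+3.707 V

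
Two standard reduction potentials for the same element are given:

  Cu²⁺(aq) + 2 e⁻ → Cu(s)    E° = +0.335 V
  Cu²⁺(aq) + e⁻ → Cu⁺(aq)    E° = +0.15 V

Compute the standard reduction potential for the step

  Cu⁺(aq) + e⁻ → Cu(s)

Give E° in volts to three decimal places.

Sequential free energies add, so n₃E°₃ = n₁E°₁ + n₂E°₂.
With n₃ = 2, and the known step contributing 1×(+0.15) V, the unknown satisfies 1·E° = 2×(+0.335) − 1×(+0.15) = +0.520.
E° = +0.520 / 1 = +0.520 V.

+0.520 V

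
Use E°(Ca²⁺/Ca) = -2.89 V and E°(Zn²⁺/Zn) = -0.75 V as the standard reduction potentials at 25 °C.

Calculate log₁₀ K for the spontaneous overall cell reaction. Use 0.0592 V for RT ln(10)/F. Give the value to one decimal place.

Cathode: Zn²⁺/Zn; anode: Ca²⁺/Ca. E°cell = +2.14 V, n = 2.
log K = nE°cell / 0.0592 = (2)(+2.14) / 0.0592 = 72.3.

72.3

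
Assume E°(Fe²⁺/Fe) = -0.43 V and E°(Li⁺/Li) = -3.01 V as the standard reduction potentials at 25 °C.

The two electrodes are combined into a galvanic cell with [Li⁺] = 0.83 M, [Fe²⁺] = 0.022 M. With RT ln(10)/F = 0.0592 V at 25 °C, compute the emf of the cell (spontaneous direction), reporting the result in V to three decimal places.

Fe²⁺/Fe is the cathode (higher E°), Li⁺/Li the anode: E°cell = -0.43 − (-3.01) = +2.58 V, n = 2.
Overall: Fe²⁺(aq) + 2 Li(s) → Fe(s) + 2 Li⁺(aq)
Q = [Li⁺]^2 / ([Fe²⁺]); log Q = 1.496.
E = E° − (0.0592/n) log Q = +2.58 − (0.0592/2)(1.496) = +2.536 V.

+2.536 V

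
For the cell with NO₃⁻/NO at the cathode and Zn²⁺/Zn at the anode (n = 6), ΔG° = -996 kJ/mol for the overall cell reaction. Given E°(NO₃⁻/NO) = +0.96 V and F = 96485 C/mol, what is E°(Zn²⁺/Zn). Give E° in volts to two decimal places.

E°cell = −ΔG°/(nF) = −(-996×10³)/((6)(96485)) = +1.720 V.
Since NO₃⁻/NO is the cathode and Zn²⁺/Zn the anode, E°cell = E°(NO₃⁻/NO) − E°(Zn²⁺/Zn).
So E°(Zn²⁺/Zn) = E°(NO₃⁻/NO) − E°cell = (+0.96) − (+1.720) = -0.76 V.

-0.76 V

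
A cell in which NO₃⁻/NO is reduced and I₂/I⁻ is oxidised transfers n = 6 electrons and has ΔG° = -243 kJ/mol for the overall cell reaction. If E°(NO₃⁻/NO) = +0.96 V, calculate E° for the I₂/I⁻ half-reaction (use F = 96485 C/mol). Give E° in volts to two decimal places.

E°cell = −ΔG°/(nF) = −(-243×10³)/((6)(96485)) = +0.420 V.
Since NO₃⁻/NO is the cathode and I₂/I⁻ the anode, E°cell = E°(NO₃⁻/NO) − E°(I₂/I⁻).
So E°(I₂/I⁻) = E°(NO₃⁻/NO) − E°cell = (+0.96) − (+0.420) = +0.54 V.

+0.54 V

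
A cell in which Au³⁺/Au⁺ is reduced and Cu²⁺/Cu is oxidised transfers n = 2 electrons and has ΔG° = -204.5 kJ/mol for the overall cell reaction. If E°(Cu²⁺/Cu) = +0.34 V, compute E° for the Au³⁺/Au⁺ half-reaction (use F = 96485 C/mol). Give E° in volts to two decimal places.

E°cell = −ΔG°/(nF) = −(-204.5×10³)/((2)(96485)) = +1.060 V.
Since Au³⁺/Au⁺ is the cathode and Cu²⁺/Cu the anode, E°cell = E°(Au³⁺/Au⁺) − E°(Cu²⁺/Cu).
So E°(Au³⁺/Au⁺) = E°cell + E°(Cu²⁺/Cu) = +1.060 + (+0.34) = +1.40 V.

+1.40 V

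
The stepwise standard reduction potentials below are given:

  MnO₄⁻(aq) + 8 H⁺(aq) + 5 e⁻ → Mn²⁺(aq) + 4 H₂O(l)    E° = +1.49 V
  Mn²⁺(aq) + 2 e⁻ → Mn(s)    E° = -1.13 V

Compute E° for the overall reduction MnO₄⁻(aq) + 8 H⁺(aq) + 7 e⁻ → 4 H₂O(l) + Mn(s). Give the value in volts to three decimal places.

Since ΔG° = −nFE° is additive over sequential reductions, n₃E°₃ = n₁E°₁ + n₂E°₂.
E°₃ = (5×+1.49 + 2×-1.13) / 7 = (+5.190) / 7 = +0.741 V.

+0.741 V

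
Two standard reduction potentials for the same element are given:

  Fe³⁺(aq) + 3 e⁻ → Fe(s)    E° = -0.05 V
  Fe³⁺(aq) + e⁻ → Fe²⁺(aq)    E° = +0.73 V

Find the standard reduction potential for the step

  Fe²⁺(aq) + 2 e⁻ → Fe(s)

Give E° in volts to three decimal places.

Sequential free energies add, so n₃E°₃ = n₁E°₁ + n₂E°₂.
With n₃ = 3, and the known step contributing 1×(+0.73) V, the unknown satisfies 2·E° = 3×(-0.05) − 1×(+0.73) = -0.880.
E° = -0.880 / 2 = -0.440 V.

-0.440 V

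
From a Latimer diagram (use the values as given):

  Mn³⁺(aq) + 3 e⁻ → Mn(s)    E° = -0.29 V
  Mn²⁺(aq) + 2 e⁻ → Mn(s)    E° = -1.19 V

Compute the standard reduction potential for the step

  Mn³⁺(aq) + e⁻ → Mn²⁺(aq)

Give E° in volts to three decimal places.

+1.510 V

Sequential free energies add, so n₃E°₃ = n₁E°₁ + n₂E°₂.
With n₃ = 3, and the known step contributing 2×(-1.19) V, the unknown satisfies 1·E° = 3×(-0.29) − 2×(-1.19) = +1.510.
E° = +1.510 / 1 = +1.510 V.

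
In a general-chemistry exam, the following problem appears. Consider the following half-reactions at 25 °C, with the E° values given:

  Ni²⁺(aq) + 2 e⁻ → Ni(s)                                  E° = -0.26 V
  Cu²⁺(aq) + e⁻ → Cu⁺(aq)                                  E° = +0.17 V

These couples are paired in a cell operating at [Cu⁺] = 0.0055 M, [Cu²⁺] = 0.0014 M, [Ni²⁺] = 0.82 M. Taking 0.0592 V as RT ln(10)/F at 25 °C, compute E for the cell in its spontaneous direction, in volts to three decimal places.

+0.397 V

Cu²⁺/Cu⁺ is the cathode (higher E°), Ni²⁺/Ni the anode: E°cell = +0.17 − (-0.26) = +0.43 V, n = 2.
Overall: 2 Cu²⁺(aq) + Ni(s) → 2 Cu⁺(aq) + Ni²⁺(aq)
Q = [Cu⁺]^2·[Ni²⁺] / ([Cu²⁺]^2); log Q = 1.102.
E = E° − (0.0592/n) log Q = +0.43 − (0.0592/2)(1.102) = +0.397 V.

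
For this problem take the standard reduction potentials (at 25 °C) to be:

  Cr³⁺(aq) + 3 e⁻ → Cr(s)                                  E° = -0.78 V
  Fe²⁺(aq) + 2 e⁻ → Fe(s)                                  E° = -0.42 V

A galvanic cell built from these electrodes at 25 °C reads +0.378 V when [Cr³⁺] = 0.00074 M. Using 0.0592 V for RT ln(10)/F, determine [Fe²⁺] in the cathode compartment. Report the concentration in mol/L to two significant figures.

Fe²⁺/Fe is the cathode, Cr³⁺/Cr the anode: E°cell = +0.36 V, n = 6.
Overall reaction: 3 Fe²⁺(aq) + 2 Cr(s) → 3 Fe(s) + 2 Cr³⁺(aq); Q = [Cr³⁺]^2/[Fe²⁺]^3.
From E = E° − (0.0592/n) log Q: log Q = (E° − E)·n/0.0592 = (+0.36 − (+0.378))·6/0.0592 = -1.8243.
So 3·log[Fe²⁺] = 2·log(0.00074) − log Q = -6.2615 − (-1.8243) = -4.4372; log[Fe²⁺] = -4.4372 / 3 = -1.4791; [Fe²⁺] = 10^(-1.4791) ≈ 0.033 M.

0.033 M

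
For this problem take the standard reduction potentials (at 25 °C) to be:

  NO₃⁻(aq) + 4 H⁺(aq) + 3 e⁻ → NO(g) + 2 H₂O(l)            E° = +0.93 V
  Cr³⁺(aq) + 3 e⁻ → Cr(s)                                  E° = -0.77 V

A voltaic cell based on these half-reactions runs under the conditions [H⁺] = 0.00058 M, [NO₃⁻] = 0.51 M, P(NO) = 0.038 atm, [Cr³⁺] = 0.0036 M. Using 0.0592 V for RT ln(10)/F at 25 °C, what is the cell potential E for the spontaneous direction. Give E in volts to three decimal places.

NO₃⁻/NO is the cathode (higher E°), Cr³⁺/Cr the anode: E°cell = +0.93 − (-0.77) = +1.70 V, n = 3.
Overall: NO₃⁻(aq) + 4 H⁺(aq) + Cr(s) → NO(g) + 2 H₂O(l) + Cr³⁺(aq)
Q = P(NO)·[Cr³⁺] / ([NO₃⁻]·[H⁺]^4); log Q = 9.375.
E = E° − (0.0592/n) log Q = +1.70 − (0.0592/3)(9.375) = +1.515 V.

+1.515 V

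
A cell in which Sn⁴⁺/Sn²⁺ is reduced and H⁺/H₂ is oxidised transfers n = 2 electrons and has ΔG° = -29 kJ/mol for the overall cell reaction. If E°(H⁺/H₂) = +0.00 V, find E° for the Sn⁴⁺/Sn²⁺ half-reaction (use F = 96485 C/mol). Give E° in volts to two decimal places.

E°cell = −ΔG°/(nF) = −(-29×10³)/((2)(96485)) = +0.150 V.
Since Sn⁴⁺/Sn²⁺ is the cathode and H⁺/H₂ the anode, E°cell = E°(Sn⁴⁺/Sn²⁺) − E°(H⁺/H₂).
So E°(Sn⁴⁺/Sn²⁺) = E°cell + E°(H⁺/H₂) = +0.150 + (+0.00) = +0.15 V.

+0.15 V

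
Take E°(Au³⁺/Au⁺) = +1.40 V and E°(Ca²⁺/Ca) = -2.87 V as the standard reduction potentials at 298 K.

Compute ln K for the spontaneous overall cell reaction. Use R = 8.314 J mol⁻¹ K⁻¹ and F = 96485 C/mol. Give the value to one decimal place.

Cathode: Au³⁺/Au⁺; anode: Ca²⁺/Ca. E°cell = (+1.40) − (-2.87) = +4.27 V, with n = 2.
ΔG° = −nFE° = −RT ln K, so ln K = nFE°/(RT) = (2)(96485)(+4.27) / ((8.314)(298)) = 332.576.

332.6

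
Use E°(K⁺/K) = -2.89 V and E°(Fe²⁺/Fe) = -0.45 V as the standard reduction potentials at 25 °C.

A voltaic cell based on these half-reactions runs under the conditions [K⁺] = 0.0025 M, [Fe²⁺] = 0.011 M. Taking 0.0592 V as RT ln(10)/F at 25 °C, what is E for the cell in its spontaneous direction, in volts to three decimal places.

Fe²⁺/Fe is the cathode (higher E°), K⁺/K the anode: E°cell = -0.45 − (-2.89) = +2.44 V, n = 2.
Overall: Fe²⁺(aq) + 2 K(s) → Fe(s) + 2 K⁺(aq)
Q = [K⁺]^2 / ([Fe²⁺]); log Q = -3.246.
E = E° − (0.0592/n) log Q = +2.44 − (0.0592/2)(-3.246) = +2.536 V.

+2.536 V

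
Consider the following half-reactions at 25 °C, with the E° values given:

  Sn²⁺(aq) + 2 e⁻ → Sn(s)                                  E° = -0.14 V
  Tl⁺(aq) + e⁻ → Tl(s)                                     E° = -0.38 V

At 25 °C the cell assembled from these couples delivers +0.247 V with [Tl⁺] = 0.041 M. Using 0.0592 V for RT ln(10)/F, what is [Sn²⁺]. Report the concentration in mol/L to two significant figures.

Sn²⁺/Sn is the cathode, Tl⁺/Tl the anode: E°cell = +0.24 V, n = 2.
Overall reaction: Sn²⁺(aq) + 2 Tl(s) → Sn(s) + 2 Tl⁺(aq); Q = [Tl⁺]^2/[Sn²⁺]^1.
From E = E° − (0.0592/n) log Q: log Q = (E° − E)·n/0.0592 = (+0.24 − (+0.247))·2/0.0592 = -0.2365.
So 1·log[Sn²⁺] = 2·log(0.041) − log Q = -2.7744 − (-0.2365) = -2.5379; [Sn²⁺] = 10^(-2.5379) ≈ 0.0029 M.

0.0029 M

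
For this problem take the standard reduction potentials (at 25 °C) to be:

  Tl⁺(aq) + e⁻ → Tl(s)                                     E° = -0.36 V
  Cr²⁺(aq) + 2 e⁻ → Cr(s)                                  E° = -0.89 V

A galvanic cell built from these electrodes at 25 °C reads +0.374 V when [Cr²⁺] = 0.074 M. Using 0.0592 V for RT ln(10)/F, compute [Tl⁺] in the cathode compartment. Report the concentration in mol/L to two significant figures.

0.00063 M

Tl⁺/Tl is the cathode, Cr²⁺/Cr the anode: E°cell = +0.53 V, n = 2.
Overall reaction: 2 Tl⁺(aq) + Cr(s) → 2 Tl(s) + Cr²⁺(aq); Q = [Cr²⁺]^1/[Tl⁺]^2.
From E = E° − (0.0592/n) log Q: log Q = (E° − E)·n/0.0592 = (+0.53 − (+0.374))·2/0.0592 = 5.2703.
So 2·log[Tl⁺] = 1·log(0.074) − log Q = -1.1308 − (5.2703) = -6.4011; log[Tl⁺] = -6.4011 / 2 = -3.2005; [Tl⁺] = 10^(-3.2005) ≈ 0.00063 M.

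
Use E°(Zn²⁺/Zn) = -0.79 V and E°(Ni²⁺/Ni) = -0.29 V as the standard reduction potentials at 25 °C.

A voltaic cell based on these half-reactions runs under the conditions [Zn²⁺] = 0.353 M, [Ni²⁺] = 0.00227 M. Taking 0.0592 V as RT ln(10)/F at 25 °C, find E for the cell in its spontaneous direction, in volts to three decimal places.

+0.435 V

Ni²⁺/Ni is the cathode (higher E°), Zn²⁺/Zn the anode: E°cell = -0.29 − (-0.79) = +0.50 V, n = 2.
Overall: Ni²⁺(aq) + Zn(s) → Ni(s) + Zn²⁺(aq)
Q = [Zn²⁺] / ([Ni²⁺]); log Q = 2.192.
E = E° − (0.0592/n) log Q = +0.50 − (0.0592/2)(2.192) = +0.435 V.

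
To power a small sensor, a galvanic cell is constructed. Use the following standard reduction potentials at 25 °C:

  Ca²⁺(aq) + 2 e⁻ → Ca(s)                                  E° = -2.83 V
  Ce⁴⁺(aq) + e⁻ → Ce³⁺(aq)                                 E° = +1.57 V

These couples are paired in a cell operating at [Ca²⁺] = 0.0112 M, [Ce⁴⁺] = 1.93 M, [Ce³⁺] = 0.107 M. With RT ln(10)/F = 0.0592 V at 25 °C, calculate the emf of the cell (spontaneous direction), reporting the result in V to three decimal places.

+4.532 V

Ce⁴⁺/Ce³⁺ is the cathode (higher E°), Ca²⁺/Ca the anode: E°cell = +1.57 − (-2.83) = +4.40 V, n = 2.
Overall: 2 Ce⁴⁺(aq) + Ca(s) → 2 Ce³⁺(aq) + Ca²⁺(aq)
Q = [Ce³⁺]^2·[Ca²⁺] / ([Ce⁴⁺]^2); log Q = -4.463.
E = E° − (0.0592/n) log Q = +4.40 − (0.0592/2)(-4.463) = +4.532 V.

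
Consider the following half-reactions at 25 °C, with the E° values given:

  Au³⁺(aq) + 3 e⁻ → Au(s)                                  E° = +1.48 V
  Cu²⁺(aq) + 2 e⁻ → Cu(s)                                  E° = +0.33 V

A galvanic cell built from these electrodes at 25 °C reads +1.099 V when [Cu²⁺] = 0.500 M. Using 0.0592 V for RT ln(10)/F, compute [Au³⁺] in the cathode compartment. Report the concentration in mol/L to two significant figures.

Au³⁺/Au is the cathode, Cu²⁺/Cu the anode: E°cell = +1.15 V, n = 6.
Overall reaction: 2 Au³⁺(aq) + 3 Cu(s) → 2 Au(s) + 3 Cu²⁺(aq); Q = [Cu²⁺]^3/[Au³⁺]^2.
From E = E° − (0.0592/n) log Q: log Q = (E° − E)·n/0.0592 = (+1.15 − (+1.099))·6/0.0592 = 5.1689.
So 2·log[Au³⁺] = 3·log(0.5) − log Q = -0.9031 − (5.1689) = -6.0720; log[Au³⁺] = -6.0720 / 2 = -3.0360; [Au³⁺] = 10^(-3.0360) ≈ 0.00092 M.

0.00092 M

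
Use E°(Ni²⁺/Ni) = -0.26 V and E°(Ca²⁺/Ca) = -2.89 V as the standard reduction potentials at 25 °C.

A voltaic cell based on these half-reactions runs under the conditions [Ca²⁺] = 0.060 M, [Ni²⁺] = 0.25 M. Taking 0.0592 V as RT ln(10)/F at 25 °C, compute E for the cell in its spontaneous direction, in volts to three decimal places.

Ni²⁺/Ni is the cathode (higher E°), Ca²⁺/Ca the anode: E°cell = -0.26 − (-2.89) = +2.63 V, n = 2.
Overall: Ni²⁺(aq) + Ca(s) → Ni(s) + Ca²⁺(aq)
Q = [Ca²⁺] / ([Ni²⁺]); log Q = -0.620.
E = E° − (0.0592/n) log Q = +2.63 − (0.0592/2)(-0.620) = +2.648 V.

+2.648 V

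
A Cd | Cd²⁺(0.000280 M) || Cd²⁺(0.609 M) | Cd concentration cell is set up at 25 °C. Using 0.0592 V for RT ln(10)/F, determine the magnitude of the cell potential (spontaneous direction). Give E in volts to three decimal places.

For a concentration cell E°cell = 0. The 0.609 M side is the cathode (reduction is favoured where [Cd²⁺] is higher).
With n = 2, E = −(0.0592/2) log([Cd²⁺]ₐₙ/[Cd²⁺]꜀ₐₜ) = −(0.0592/2) log(0.00028/0.609) = −(0.0592/2)(-3.337) = +0.099 V.

+0.099 V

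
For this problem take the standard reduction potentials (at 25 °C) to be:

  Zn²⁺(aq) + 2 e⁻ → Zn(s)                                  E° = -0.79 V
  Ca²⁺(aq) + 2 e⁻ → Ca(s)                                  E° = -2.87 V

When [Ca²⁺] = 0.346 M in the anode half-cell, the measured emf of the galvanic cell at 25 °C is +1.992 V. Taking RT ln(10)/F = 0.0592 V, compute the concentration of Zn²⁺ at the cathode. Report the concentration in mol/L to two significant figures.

Zn²⁺/Zn is the cathode, Ca²⁺/Ca the anode: E°cell = +2.08 V, n = 2.
Overall reaction: Zn²⁺(aq) + Ca(s) → Zn(s) + Ca²⁺(aq); Q = [Ca²⁺]^1/[Zn²⁺]^1.
From E = E° − (0.0592/n) log Q: log Q = (E° − E)·n/0.0592 = (+2.08 − (+1.992))·2/0.0592 = 2.9730.
So 1·log[Zn²⁺] = 1·log(0.346) − log Q = -0.4609 − (2.9730) = -3.4339; [Zn²⁺] = 10^(-3.4339) ≈ 0.00037 M.

0.00037 M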